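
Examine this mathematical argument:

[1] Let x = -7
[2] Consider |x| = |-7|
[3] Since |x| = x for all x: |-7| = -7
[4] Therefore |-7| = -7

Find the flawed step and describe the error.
Step 3: Since |x| = x for all x: |-7| = -7

Step 3 incorrectly states that |x| = x for all x. The correct definition is |x| = x when x >= 0, and |x| = -x when x < 0. Since -7 < 0, we have |-7| = -(-7) = 7, not -7.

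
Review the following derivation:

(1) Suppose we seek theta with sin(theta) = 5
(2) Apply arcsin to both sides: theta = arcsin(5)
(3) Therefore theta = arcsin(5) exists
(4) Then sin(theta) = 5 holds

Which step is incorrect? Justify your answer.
Step 2: Apply arcsin to both sides: theta = arcsin(5)

Step 2 applies arcsin to 5. However, arcsin(x) is only defined for x in [-1, 1] because sin(theta) can only produce values in that range. Since |5| > 1, arcsin(5) is undefined. There is no angle whose sine equals 5.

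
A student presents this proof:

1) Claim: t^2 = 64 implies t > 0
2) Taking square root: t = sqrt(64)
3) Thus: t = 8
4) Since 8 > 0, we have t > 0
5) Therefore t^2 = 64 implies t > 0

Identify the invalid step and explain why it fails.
Step 2: Taking square root: t = sqrt(64)

Step 2 takes the square root and assumes the positive root only. The equation t^2 = 64 actually has two solutions: t = 8 and t = -8. The proof silently assumes t > 0 without justification, then uses this assumption to conclude t > 0, which is circular. The counterexample t = -8 shows the claim is false.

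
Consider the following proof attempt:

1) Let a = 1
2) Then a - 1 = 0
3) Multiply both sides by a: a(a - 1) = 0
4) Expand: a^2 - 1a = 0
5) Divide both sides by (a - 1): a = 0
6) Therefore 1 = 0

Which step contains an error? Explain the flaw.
Step 5: Divide both sides by (a - 1): a = 0

Step 5 divides both sides by (a - 1). However, since a = 1, we have (a - 1) = 0. Division by zero is undefined, making this step invalid.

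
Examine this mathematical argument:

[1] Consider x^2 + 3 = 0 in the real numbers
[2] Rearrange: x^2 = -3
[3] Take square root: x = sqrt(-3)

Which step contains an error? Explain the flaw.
Step 3: Take square root: x = sqrt(-3)

Step 3 takes the square root of -3, which is negative. In the real number system, the square root of a negative number is undefined. The equation x^2 + 3 = 0 has no real solutions. Square roots of negative numbers only exist in the complex numbers.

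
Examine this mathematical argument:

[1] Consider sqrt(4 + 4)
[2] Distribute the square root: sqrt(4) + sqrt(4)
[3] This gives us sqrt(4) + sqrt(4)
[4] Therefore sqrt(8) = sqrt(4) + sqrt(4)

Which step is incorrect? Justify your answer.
Step 2: Distribute the square root: sqrt(4) + sqrt(4)

Step 2 incorrectly 'distributes' the square root over addition. The square root function does not distribute: sqrt(a + b) ≠ sqrt(a) + sqrt(b). In fact, sqrt(4 + 4) = sqrt(8) ≈ 2.8284, while sqrt(4) + sqrt(4) ≈ 4.0000.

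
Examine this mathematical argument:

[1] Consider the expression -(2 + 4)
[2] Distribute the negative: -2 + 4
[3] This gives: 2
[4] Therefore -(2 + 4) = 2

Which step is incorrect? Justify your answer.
Step 2: Distribute the negative: -2 + 4

Step 2 incorrectly distributes the negative sign. The correct distribution is -(2 + 4) = -2 - 4 = -6. The negative must be applied to both terms, not just the first. The error treats -(2 + 4) as -2 + 4, which equals 2 instead of -6.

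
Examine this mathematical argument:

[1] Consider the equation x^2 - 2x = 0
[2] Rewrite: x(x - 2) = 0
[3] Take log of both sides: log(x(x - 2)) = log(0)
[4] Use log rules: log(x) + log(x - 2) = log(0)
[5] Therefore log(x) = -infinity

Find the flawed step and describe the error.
Step 3: Take log of both sides: log(x(x - 2)) = log(0)

Step 3 takes the logarithm of both sides, resulting in log(0) on the right side. The logarithm is only defined for positive numbers; log(0) is undefined (approaches negative infinity). This operation is invalid.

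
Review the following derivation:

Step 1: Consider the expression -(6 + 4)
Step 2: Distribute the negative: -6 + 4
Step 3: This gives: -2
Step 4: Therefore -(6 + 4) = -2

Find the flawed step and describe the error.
Step 2: Distribute the negative: -6 + 4

Step 2 incorrectly distributes the negative sign. The correct distribution is -(6 + 4) = -6 - 4 = -10. The negative must be applied to both terms, not just the first. The error treats -(6 + 4) as -6 + 4, which equals -2 instead of -10.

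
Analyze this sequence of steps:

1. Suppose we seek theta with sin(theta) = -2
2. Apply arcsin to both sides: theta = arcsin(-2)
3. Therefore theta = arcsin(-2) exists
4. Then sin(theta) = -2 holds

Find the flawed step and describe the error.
Step 2: Apply arcsin to both sides: theta = arcsin(-2)

Step 2 applies arcsin to -2. However, arcsin(x) is only defined for x in [-1, 1] because sin(theta) can only produce values in that range. Since |-2| > 1, arcsin(-2) is undefined. There is no angle whose sine equals -2.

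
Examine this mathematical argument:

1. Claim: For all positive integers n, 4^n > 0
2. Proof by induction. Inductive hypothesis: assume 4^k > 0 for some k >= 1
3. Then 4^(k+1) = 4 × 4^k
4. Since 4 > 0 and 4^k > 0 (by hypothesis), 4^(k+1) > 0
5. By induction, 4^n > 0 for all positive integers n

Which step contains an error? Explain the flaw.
Step 5: By induction, 4^n > 0 for all positive integers n

Step 5 concludes the proof by induction, but no base case was ever established. A valid induction proof requires: (1) a base case proving 4^1 > 0, and (2) an inductive step showing IF 4^k > 0 THEN 4^(k+1) > 0. Steps 2-4 correctly establish the inductive step, but without the base case the conclusion in step 5 does not follow.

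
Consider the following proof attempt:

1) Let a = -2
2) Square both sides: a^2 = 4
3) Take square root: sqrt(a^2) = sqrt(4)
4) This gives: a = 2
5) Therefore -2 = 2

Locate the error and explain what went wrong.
Step 4: This gives: a = 2

Step 4 incorrectly states that sqrt(a^2) = a. The correct identity is sqrt(a^2) = |a|. Since a = -2 < 0, we have sqrt(a^2) = |-2| = 2, not a = -2.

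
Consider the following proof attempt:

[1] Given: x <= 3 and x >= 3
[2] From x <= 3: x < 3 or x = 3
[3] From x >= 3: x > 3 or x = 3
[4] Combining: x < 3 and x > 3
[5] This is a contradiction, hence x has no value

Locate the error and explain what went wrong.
Step 4: Combining: x < 3 and x > 3

Step 4 incorrectly combines the conditions. From x <= 3 and x >= 3, the intersection is x = 3. The error treats the 'or' cases as 'and' requirements. The correct conclusion is that x = 3 is the unique solution, not that no solution exists.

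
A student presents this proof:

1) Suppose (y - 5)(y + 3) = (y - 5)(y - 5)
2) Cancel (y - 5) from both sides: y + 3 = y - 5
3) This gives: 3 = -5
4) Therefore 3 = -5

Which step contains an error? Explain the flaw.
Step 2: Cancel (y - 5) from both sides: y + 3 = y - 5

Step 2 cancels (y - 5) from both sides. This is only valid if (y - 5) ≠ 0, i.e., y ≠ 5. When y = 5, both sides equal zero regardless of the other factors. The correct approach requires considering y = 5 as a separate case.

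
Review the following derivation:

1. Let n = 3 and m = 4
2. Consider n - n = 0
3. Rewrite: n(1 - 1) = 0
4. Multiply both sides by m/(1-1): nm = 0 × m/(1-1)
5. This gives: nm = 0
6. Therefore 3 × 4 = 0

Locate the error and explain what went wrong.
Step 4: Multiply both sides by m/(1-1): nm = 0 × m/(1-1)

Step 4 multiplies both sides by m/(1-1). However, 1-1 = 0, so this is multiplication by m/0, which is undefined. We cannot multiply by an undefined expression.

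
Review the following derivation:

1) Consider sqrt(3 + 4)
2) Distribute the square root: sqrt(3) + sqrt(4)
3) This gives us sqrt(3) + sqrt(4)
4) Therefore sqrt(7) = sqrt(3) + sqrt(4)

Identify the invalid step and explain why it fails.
Step 2: Distribute the square root: sqrt(3) + sqrt(4)

Step 2 incorrectly 'distributes' the square root over addition. The square root function does not distribute: sqrt(a + b) ≠ sqrt(a) + sqrt(b). In fact, sqrt(3 + 4) = sqrt(7) ≈ 2.6458, while sqrt(3) + sqrt(4) ≈ 3.7321.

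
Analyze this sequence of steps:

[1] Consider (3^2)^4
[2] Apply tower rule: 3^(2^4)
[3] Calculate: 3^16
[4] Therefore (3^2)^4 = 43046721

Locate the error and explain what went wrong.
Step 2: Apply tower rule: 3^(2^4)

Step 2 incorrectly states that (a^b)^c = a^(b^c). The correct rule is (a^b)^c = a^(b×c). The actual value is (3^2)^4 = 3^8 = 6561, not 3^16 = 43046721.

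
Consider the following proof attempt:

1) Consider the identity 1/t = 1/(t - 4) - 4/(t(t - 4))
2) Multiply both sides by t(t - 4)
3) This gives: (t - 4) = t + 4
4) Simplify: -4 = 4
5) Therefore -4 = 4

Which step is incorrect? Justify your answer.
Step 3: This gives: (t - 4) = t + 4

Step 3 makes a sign error when clearing denominators. Multiplying -4/(t(t - 4)) by t(t - 4) gives -4, not +4. The correct result is (t - 4) = t - 4, which is trivially true, not (t - 4) = t + 4. (Step 1 is a valid identity: 1/(t - 4) - 4/(t(t - 4)) = (t - 4)/(t(t - 4)) = 1/t.)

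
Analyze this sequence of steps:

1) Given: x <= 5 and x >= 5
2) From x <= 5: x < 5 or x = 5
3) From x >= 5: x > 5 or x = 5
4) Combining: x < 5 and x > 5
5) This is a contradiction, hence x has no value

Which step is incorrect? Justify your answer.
Step 4: Combining: x < 5 and x > 5

Step 4 incorrectly combines the conditions. From x <= 5 and x >= 5, the intersection is x = 5. The error treats the 'or' cases as 'and' requirements. The correct conclusion is that x = 5 is the unique solution, not that no solution exists.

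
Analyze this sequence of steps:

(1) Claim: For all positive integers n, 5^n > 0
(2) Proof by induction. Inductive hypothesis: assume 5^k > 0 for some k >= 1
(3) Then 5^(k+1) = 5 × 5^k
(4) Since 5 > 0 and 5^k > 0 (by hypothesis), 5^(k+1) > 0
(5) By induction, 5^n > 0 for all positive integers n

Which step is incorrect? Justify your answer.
Step 5: By induction, 5^n > 0 for all positive integers n

Step 5 concludes the proof by induction, but no base case was ever established. A valid induction proof requires: (1) a base case proving 5^1 > 0, and (2) an inductive step showing IF 5^k > 0 THEN 5^(k+1) > 0. Steps 2-4 correctly establish the inductive step, but without the base case the conclusion in step 5 does not follow.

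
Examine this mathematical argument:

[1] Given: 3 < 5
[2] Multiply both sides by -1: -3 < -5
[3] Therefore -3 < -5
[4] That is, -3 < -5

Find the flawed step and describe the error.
Step 2: Multiply both sides by -1: -3 < -5

Step 2 multiplies both sides by -1 but fails to reverse the inequality sign. When multiplying (or dividing) an inequality by a negative number, the direction must be reversed. Since 3 < 5, we should get -3 > -5, i.e., -3 > -5.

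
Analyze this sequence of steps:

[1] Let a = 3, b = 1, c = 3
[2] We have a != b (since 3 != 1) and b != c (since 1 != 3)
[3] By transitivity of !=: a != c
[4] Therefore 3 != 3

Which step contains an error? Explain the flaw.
Step 3: By transitivity of !=: a != c

Step 3 incorrectly applies transitivity to the '!=' relation. Transitivity states: if a R b and b R c, then a R c. However, '!=' is not transitive. Counterexample: 3 != 1 and 1 != 3, but 3 = 3 (both equal 3). Transitivity holds for relations like <, <=, =, but not for !=.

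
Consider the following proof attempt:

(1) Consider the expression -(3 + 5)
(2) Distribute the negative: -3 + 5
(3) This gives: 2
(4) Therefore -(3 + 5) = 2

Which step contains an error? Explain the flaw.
Step 2: Distribute the negative: -3 + 5

Step 2 incorrectly distributes the negative sign. The correct distribution is -(3 + 5) = -3 - 5 = -8. The negative must be applied to both terms, not just the first. The error treats -(3 + 5) as -3 + 5, which equals 2 instead of -8.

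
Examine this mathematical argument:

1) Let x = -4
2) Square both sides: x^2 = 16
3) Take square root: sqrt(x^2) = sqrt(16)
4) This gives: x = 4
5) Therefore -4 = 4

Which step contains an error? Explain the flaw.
Step 4: This gives: x = 4

Step 4 incorrectly states that sqrt(x^2) = x. The correct identity is sqrt(x^2) = |x|. Since x = -4 < 0, we have sqrt(x^2) = |-4| = 4, not x = -4.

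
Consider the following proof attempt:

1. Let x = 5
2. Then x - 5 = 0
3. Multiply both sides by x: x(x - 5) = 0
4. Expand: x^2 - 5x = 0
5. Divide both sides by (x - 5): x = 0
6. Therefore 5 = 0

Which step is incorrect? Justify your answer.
Step 5: Divide both sides by (x - 5): x = 0

Step 5 divides both sides by (x - 5). However, since x = 5, we have (x - 5) = 0. Division by zero is undefined, making this step invalid.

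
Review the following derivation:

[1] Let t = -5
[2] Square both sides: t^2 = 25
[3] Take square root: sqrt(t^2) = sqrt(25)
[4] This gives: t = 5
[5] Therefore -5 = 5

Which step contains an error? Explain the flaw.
Step 4: This gives: t = 5

Step 4 incorrectly states that sqrt(t^2) = t. The correct identity is sqrt(t^2) = |t|. Since t = -5 < 0, we have sqrt(t^2) = |-5| = 5, not t = -5.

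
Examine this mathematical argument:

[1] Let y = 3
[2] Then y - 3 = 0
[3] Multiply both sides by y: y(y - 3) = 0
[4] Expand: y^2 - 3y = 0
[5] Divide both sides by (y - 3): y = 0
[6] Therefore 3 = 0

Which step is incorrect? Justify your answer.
Step 5: Divide both sides by (y - 3): y = 0

Step 5 divides both sides by (y - 3). However, since y = 3, we have (y - 3) = 0. Division by zero is undefined, making this step invalid.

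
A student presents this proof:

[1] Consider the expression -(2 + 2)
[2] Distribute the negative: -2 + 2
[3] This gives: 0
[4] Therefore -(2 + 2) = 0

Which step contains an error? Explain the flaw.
Step 2: Distribute the negative: -2 + 2

Step 2 incorrectly distributes the negative sign. The correct distribution is -(2 + 2) = -2 - 2 = -4. The negative must be applied to both terms, not just the first. The error treats -(2 + 2) as -2 + 2, which equals 0 instead of -4.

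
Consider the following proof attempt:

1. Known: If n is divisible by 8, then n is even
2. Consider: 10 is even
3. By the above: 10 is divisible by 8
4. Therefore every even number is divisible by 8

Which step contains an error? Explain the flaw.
Step 3: By the above: 10 is divisible by 8

Step 3 commits the fallacy of affirming the consequent. The known fact 'divisible by 8 → even' does NOT imply 'even → divisible by 8'. That would be the converse, which is false. For example, 10 is even but 10 ÷ 8 = 1.25, which is not an integer.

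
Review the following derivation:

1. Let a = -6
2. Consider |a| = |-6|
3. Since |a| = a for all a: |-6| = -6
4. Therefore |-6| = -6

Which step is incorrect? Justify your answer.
Step 3: Since |a| = a for all a: |-6| = -6

Step 3 incorrectly states that |a| = a for all a. The correct definition is |a| = a when a >= 0, and |a| = -a when a < 0. Since -6 < 0, we have |-6| = -(-6) = 6, not -6.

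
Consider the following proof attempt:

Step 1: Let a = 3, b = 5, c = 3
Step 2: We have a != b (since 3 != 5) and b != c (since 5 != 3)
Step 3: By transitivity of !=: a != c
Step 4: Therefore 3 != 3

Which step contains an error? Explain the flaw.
Step 3: By transitivity of !=: a != c

Step 3 incorrectly applies transitivity to the '!=' relation. Transitivity states: if a R b and b R c, then a R c. However, '!=' is not transitive. Counterexample: 3 != 5 and 5 != 3, but 3 = 3 (both equal 3). Transitivity holds for relations like <, <=, =, but not for !=.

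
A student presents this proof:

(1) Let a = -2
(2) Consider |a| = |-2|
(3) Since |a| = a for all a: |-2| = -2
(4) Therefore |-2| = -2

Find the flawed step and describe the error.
Step 3: Since |a| = a for all a: |-2| = -2

Step 3 incorrectly states that |a| = a for all a. The correct definition is |a| = a when a >= 0, and |a| = -a when a < 0. Since -2 < 0, we have |-2| = -(-2) = 2, not -2.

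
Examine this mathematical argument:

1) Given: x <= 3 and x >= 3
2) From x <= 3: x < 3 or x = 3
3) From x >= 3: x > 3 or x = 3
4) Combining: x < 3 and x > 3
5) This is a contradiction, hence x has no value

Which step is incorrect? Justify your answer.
Step 4: Combining: x < 3 and x > 3

Step 4 incorrectly combines the conditions. From x <= 3 and x >= 3, the intersection is x = 3. The error treats the 'or' cases as 'and' requirements. The correct conclusion is that x = 3 is the unique solution, not that no solution exists.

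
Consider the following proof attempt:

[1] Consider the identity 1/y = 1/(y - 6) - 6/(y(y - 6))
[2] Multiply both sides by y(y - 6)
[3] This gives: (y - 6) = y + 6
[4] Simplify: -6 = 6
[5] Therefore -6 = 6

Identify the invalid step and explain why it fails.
Step 3: This gives: (y - 6) = y + 6

Step 3 makes a sign error when clearing denominators. Multiplying -6/(y(y - 6)) by y(y - 6) gives -6, not +6. The correct result is (y - 6) = y - 6, which is trivially true, not (y - 6) = y + 6. (Step 1 is a valid identity: 1/(y - 6) - 6/(y(y - 6)) = (y - 6)/(y(y - 6)) = 1/y.)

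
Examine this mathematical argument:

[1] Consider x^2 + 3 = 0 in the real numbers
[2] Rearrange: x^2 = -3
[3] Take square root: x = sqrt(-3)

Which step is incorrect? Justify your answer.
Step 3: Take square root: x = sqrt(-3)

Step 3 takes the square root of -3, which is negative. In the real number system, the square root of a negative number is undefined. The equation x^2 + 3 = 0 has no real solutions. Square roots of negative numbers only exist in the complex numbers.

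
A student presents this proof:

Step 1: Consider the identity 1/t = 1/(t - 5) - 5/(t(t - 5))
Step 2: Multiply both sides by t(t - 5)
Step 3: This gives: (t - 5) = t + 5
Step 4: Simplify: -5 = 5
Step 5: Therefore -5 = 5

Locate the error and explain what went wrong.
Step 3: This gives: (t - 5) = t + 5

Step 3 makes a sign error when clearing denominators. Multiplying -5/(t(t - 5)) by t(t - 5) gives -5, not +5. The correct result is (t - 5) = t - 5, which is trivially true, not (t - 5) = t + 5. (Step 1 is a valid identity: 1/(t - 5) - 5/(t(t - 5)) = (t - 5)/(t(t - 5)) = 1/t.)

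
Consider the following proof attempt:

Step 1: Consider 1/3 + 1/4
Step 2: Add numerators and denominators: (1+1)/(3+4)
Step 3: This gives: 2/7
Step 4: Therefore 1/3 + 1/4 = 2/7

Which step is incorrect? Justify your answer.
Step 2: Add numerators and denominators: (1+1)/(3+4)

Step 2 incorrectly adds fractions by separately adding numerators and denominators. This is wrong. The correct method requires a common denominator: 1/3 + 1/4 = (1×4 + 1×3)/(3×4) = 7/12 = 7/12. The method used gives 2/7, which is different.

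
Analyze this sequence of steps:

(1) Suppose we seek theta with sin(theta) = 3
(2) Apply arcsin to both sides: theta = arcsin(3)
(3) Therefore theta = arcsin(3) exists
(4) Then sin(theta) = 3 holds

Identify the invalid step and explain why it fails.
Step 2: Apply arcsin to both sides: theta = arcsin(3)

Step 2 applies arcsin to 3. However, arcsin(x) is only defined for x in [-1, 1] because sin(theta) can only produce values in that range. Since |3| > 1, arcsin(3) is undefined. There is no angle whose sine equals 3.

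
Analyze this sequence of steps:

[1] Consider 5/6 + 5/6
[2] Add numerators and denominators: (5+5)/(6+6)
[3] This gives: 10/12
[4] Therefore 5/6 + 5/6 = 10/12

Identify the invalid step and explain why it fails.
Step 2: Add numerators and denominators: (5+5)/(6+6)

Step 2 incorrectly adds fractions by separately adding numerators and denominators. This is wrong. The correct method requires a common denominator: 5/6 + 5/6 = (5×6 + 5×6)/(6×6) = 60/36 = 5/3. The method used gives 10/12, which is different.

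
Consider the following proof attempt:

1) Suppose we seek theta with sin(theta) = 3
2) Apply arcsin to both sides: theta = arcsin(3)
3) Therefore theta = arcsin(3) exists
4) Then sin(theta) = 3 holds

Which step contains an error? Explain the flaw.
Step 2: Apply arcsin to both sides: theta = arcsin(3)

Step 2 applies arcsin to 3. However, arcsin(x) is only defined for x in [-1, 1] because sin(theta) can only produce values in that range. Since |3| > 1, arcsin(3) is undefined. There is no angle whose sine equals 3.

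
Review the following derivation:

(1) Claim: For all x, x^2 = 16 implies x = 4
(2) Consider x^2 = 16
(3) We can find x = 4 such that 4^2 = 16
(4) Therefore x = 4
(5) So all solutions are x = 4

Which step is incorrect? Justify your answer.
Step 4: Therefore x = 4

Step 4 incorrectly concludes that x = 4 is the only solution. The proof shows that x = 4 is A solution (existence), but does not show it is the ONLY solution (uniqueness). In fact, x = -4 is also a solution since (-4)^2 = 16. Finding one solution doesn't prove there are no others.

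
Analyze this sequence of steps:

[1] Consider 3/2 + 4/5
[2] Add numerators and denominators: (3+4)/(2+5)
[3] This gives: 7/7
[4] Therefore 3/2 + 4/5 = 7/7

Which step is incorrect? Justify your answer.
Step 2: Add numerators and denominators: (3+4)/(2+5)

Step 2 incorrectly adds fractions by separately adding numerators and denominators. This is wrong. The correct method requires a common denominator: 3/2 + 4/5 = (3×5 + 4×2)/(2×5) = 23/10 = 23/10. The method used gives 7/7, which is different.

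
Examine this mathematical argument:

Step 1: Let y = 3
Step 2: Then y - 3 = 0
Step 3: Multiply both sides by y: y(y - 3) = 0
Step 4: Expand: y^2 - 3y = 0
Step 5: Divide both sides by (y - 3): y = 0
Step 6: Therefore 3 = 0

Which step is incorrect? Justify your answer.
Step 5: Divide both sides by (y - 3): y = 0

Step 5 divides both sides by (y - 3). However, since y = 3, we have (y - 3) = 0. Division by zero is undefined, making this step invalid.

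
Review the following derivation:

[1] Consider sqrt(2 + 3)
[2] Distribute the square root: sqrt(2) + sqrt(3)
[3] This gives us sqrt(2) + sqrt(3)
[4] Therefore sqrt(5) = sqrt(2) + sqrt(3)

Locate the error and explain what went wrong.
Step 2: Distribute the square root: sqrt(2) + sqrt(3)

Step 2 incorrectly 'distributes' the square root over addition. The square root function does not distribute: sqrt(a + b) ≠ sqrt(a) + sqrt(b). In fact, sqrt(2 + 3) = sqrt(5) ≈ 2.2361, while sqrt(2) + sqrt(3) ≈ 3.1463.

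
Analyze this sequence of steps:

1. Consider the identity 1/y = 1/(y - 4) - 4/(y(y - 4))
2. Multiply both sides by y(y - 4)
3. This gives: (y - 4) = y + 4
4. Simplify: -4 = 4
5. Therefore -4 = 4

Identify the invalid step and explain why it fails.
Step 3: This gives: (y - 4) = y + 4

Step 3 makes a sign error when clearing denominators. Multiplying -4/(y(y - 4)) by y(y - 4) gives -4, not +4. The correct result is (y - 4) = y - 4, which is trivially true, not (y - 4) = y + 4. (Step 1 is a valid identity: 1/(y - 4) - 4/(y(y - 4)) = (y - 4)/(y(y - 4)) = 1/y.)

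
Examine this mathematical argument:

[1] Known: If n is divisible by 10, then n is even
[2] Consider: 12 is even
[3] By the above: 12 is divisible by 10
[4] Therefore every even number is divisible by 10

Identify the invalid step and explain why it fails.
Step 3: By the above: 12 is divisible by 10

Step 3 commits the fallacy of affirming the consequent. The known fact 'divisible by 10 → even' does NOT imply 'even → divisible by 10'. That would be the converse, which is false. For example, 12 is even but 12 ÷ 10 = 1.20, which is not an integer.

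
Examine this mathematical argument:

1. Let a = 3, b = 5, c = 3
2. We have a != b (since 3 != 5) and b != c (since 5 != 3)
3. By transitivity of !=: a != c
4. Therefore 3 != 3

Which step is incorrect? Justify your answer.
Step 3: By transitivity of !=: a != c

Step 3 incorrectly applies transitivity to the '!=' relation. Transitivity states: if a R b and b R c, then a R c. However, '!=' is not transitive. Counterexample: 3 != 5 and 5 != 3, but 3 = 3 (both equal 3). Transitivity holds for relations like <, <=, =, but not for !=.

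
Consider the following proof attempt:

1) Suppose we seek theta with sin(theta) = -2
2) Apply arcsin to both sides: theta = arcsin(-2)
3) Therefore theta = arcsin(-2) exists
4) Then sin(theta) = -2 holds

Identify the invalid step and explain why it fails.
Step 2: Apply arcsin to both sides: theta = arcsin(-2)

Step 2 applies arcsin to -2. However, arcsin(x) is only defined for x in [-1, 1] because sin(theta) can only produce values in that range. Since |-2| > 1, arcsin(-2) is undefined. There is no angle whose sine equals -2.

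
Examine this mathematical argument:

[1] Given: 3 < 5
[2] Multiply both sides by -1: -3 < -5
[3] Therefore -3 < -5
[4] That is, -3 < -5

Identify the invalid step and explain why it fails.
Step 2: Multiply both sides by -1: -3 < -5

Step 2 multiplies both sides by -1 but fails to reverse the inequality sign. When multiplying (or dividing) an inequality by a negative number, the direction must be reversed. Since 3 < 5, we should get -3 > -5, i.e., -3 > -5.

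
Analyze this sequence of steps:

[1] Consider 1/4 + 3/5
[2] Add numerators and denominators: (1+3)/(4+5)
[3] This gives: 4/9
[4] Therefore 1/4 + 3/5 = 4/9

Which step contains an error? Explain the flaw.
Step 2: Add numerators and denominators: (1+3)/(4+5)

Step 2 incorrectly adds fractions by separately adding numerators and denominators. This is wrong. The correct method requires a common denominator: 1/4 + 3/5 = (1×5 + 3×4)/(4×5) = 17/20 = 17/20. The method used gives 4/9, which is different.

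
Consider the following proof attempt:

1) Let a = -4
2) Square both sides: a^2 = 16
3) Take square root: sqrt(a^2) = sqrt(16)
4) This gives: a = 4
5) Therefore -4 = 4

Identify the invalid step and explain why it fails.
Step 4: This gives: a = 4

Step 4 incorrectly states that sqrt(a^2) = a. The correct identity is sqrt(a^2) = |a|. Since a = -4 < 0, we have sqrt(a^2) = |-4| = 4, not a = -4.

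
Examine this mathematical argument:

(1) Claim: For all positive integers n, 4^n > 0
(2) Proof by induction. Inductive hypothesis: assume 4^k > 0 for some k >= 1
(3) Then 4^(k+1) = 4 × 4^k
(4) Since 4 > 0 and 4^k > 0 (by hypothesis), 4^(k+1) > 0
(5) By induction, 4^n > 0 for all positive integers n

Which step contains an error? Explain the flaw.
Step 5: By induction, 4^n > 0 for all positive integers n

Step 5 concludes the proof by induction, but no base case was ever established. A valid induction proof requires: (1) a base case proving 4^1 > 0, and (2) an inductive step showing IF 4^k > 0 THEN 4^(k+1) > 0. Steps 2-4 correctly establish the inductive step, but without the base case the conclusion in step 5 does not follow.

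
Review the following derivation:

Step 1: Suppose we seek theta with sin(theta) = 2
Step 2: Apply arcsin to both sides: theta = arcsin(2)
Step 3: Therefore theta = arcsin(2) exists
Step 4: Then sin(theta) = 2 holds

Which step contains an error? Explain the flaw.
Step 2: Apply arcsin to both sides: theta = arcsin(2)

Step 2 applies arcsin to 2. However, arcsin(x) is only defined for x in [-1, 1] because sin(theta) can only produce values in that range. Since |2| > 1, arcsin(2) is undefined. There is no angle whose sine equals 2.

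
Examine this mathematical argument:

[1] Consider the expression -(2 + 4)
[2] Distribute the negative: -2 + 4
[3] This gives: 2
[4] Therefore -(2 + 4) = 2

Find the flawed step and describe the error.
Step 2: Distribute the negative: -2 + 4

Step 2 incorrectly distributes the negative sign. The correct distribution is -(2 + 4) = -2 - 4 = -6. The negative must be applied to both terms, not just the first. The error treats -(2 + 4) as -2 + 4, which equals 2 instead of -6.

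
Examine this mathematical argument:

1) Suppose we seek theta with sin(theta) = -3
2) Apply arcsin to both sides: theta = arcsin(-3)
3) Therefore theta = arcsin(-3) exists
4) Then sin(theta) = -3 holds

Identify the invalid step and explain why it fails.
Step 2: Apply arcsin to both sides: theta = arcsin(-3)

Step 2 applies arcsin to -3. However, arcsin(x) is only defined for x in [-1, 1] because sin(theta) can only produce values in that range. Since |-3| > 1, arcsin(-3) is undefined. There is no angle whose sine equals -3.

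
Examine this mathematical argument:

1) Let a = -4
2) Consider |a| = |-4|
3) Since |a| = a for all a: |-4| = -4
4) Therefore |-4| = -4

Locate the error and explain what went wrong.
Step 3: Since |a| = a for all a: |-4| = -4

Step 3 incorrectly states that |a| = a for all a. The correct definition is |a| = a when a >= 0, and |a| = -a when a < 0. Since -4 < 0, we have |-4| = -(-4) = 4, not -4.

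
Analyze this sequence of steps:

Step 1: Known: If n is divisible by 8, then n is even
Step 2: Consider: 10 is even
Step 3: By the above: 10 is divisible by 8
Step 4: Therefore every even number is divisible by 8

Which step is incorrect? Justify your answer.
Step 3: By the above: 10 is divisible by 8

Step 3 commits the fallacy of affirming the consequent. The known fact 'divisible by 8 → even' does NOT imply 'even → divisible by 8'. That would be the converse, which is false. For example, 10 is even but 10 ÷ 8 = 1.25, which is not an integer.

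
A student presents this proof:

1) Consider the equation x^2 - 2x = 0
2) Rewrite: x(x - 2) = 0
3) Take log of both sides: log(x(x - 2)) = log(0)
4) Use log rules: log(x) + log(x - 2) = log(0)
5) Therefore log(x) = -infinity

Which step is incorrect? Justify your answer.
Step 3: Take log of both sides: log(x(x - 2)) = log(0)

Step 3 takes the logarithm of both sides, resulting in log(0) on the right side. The logarithm is only defined for positive numbers; log(0) is undefined (approaches negative infinity). This operation is invalid.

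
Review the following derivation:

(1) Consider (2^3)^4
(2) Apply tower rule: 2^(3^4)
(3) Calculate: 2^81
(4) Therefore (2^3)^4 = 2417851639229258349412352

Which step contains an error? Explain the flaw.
Step 2: Apply tower rule: 2^(3^4)

Step 2 incorrectly states that (a^b)^c = a^(b^c). The correct rule is (a^b)^c = a^(b×c). The actual value is (2^3)^4 = 2^12 = 4096, not 2^81 = 2417851639229258349412352.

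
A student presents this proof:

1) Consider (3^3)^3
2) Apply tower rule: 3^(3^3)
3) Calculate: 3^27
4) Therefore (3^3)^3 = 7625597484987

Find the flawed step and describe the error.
Step 2: Apply tower rule: 3^(3^3)

Step 2 incorrectly states that (a^b)^c = a^(b^c). The correct rule is (a^b)^c = a^(b×c). The actual value is (3^3)^3 = 3^9 = 19683, not 3^27 = 7625597484987.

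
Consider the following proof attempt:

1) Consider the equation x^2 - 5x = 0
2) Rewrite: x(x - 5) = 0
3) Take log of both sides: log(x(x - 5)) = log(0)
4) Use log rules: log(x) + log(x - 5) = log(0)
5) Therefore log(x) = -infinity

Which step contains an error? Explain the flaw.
Step 3: Take log of both sides: log(x(x - 5)) = log(0)

Step 3 takes the logarithm of both sides, resulting in log(0) on the right side. The logarithm is only defined for positive numbers; log(0) is undefined (approaches negative infinity). This operation is invalid.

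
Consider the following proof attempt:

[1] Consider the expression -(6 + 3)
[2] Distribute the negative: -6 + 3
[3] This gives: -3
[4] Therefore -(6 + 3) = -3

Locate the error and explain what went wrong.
Step 2: Distribute the negative: -6 + 3

Step 2 incorrectly distributes the negative sign. The correct distribution is -(6 + 3) = -6 - 3 = -9. The negative must be applied to both terms, not just the first. The error treats -(6 + 3) as -6 + 3, which equals -3 instead of -9.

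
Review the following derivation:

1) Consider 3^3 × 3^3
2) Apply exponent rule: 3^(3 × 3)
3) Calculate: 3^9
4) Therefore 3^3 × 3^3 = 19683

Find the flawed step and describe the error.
Step 2: Apply exponent rule: 3^(3 × 3)

Step 2 incorrectly states that a^b × a^c = a^(b×c). The correct rule is a^b × a^c = a^(b+c). The actual value is 3^3 × 3^3 = 3^6 = 729, not 3^9 = 19683.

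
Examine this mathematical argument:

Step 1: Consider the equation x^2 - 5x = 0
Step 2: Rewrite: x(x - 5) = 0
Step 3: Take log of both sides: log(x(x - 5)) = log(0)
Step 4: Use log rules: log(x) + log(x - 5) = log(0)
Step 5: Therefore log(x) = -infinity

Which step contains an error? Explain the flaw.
Step 3: Take log of both sides: log(x(x - 5)) = log(0)

Step 3 takes the logarithm of both sides, resulting in log(0) on the right side. The logarithm is only defined for positive numbers; log(0) is undefined (approaches negative infinity). This operation is invalid.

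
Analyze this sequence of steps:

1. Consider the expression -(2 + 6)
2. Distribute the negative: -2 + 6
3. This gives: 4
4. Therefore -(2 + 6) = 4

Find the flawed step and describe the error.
Step 2: Distribute the negative: -2 + 6

Step 2 incorrectly distributes the negative sign. The correct distribution is -(2 + 6) = -2 - 6 = -8. The negative must be applied to both terms, not just the first. The error treats -(2 + 6) as -2 + 6, which equals 4 instead of -8.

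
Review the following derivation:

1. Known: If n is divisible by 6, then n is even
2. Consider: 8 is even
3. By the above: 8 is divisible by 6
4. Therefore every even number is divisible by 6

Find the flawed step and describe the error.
Step 3: By the above: 8 is divisible by 6

Step 3 commits the fallacy of affirming the consequent. The known fact 'divisible by 6 → even' does NOT imply 'even → divisible by 6'. That would be the converse, which is false. For example, 8 is even but 8 ÷ 6 = 1.33, which is not an integer.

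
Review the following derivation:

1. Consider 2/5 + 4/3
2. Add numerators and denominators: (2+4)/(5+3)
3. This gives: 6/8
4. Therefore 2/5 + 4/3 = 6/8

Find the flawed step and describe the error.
Step 2: Add numerators and denominators: (2+4)/(5+3)

Step 2 incorrectly adds fractions by separately adding numerators and denominators. This is wrong. The correct method requires a common denominator: 2/5 + 4/3 = (2×3 + 4×5)/(5×3) = 26/15 = 26/15. The method used gives 6/8, which is different.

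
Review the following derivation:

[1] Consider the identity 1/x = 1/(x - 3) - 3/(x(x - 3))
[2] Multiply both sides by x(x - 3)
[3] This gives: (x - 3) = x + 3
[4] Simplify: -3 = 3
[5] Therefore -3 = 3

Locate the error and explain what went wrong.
Step 3: This gives: (x - 3) = x + 3

Step 3 makes a sign error when clearing denominators. Multiplying -3/(x(x - 3)) by x(x - 3) gives -3, not +3. The correct result is (x - 3) = x - 3, which is trivially true, not (x - 3) = x + 3. (Step 1 is a valid identity: 1/(x - 3) - 3/(x(x - 3)) = (x - 3)/(x(x - 3)) = 1/x.)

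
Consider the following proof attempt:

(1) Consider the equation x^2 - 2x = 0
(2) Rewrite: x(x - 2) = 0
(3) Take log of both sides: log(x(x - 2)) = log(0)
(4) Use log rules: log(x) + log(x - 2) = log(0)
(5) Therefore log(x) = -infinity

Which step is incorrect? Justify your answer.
Step 3: Take log of both sides: log(x(x - 2)) = log(0)

Step 3 takes the logarithm of both sides, resulting in log(0) on the right side. The logarithm is only defined for positive numbers; log(0) is undefined (approaches negative infinity). This operation is invalid.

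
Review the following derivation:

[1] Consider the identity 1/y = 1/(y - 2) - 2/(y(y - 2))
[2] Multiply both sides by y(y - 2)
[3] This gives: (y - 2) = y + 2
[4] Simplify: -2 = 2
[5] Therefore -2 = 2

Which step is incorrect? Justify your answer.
Step 3: This gives: (y - 2) = y + 2

Step 3 makes a sign error when clearing denominators. Multiplying -2/(y(y - 2)) by y(y - 2) gives -2, not +2. The correct result is (y - 2) = y - 2, which is trivially true, not (y - 2) = y + 2. (Step 1 is a valid identity: 1/(y - 2) - 2/(y(y - 2)) = (y - 2)/(y(y - 2)) = 1/y.)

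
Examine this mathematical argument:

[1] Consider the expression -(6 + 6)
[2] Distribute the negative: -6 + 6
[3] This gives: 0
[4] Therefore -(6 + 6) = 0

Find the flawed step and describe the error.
Step 2: Distribute the negative: -6 + 6

Step 2 incorrectly distributes the negative sign. The correct distribution is -(6 + 6) = -6 - 6 = -12. The negative must be applied to both terms, not just the first. The error treats -(6 + 6) as -6 + 6, which equals 0 instead of -12.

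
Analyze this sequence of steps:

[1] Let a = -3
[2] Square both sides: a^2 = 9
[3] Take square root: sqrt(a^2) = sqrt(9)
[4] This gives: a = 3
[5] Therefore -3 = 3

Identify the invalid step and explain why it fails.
Step 4: This gives: a = 3

Step 4 incorrectly states that sqrt(a^2) = a. The correct identity is sqrt(a^2) = |a|. Since a = -3 < 0, we have sqrt(a^2) = |-3| = 3, not a = -3.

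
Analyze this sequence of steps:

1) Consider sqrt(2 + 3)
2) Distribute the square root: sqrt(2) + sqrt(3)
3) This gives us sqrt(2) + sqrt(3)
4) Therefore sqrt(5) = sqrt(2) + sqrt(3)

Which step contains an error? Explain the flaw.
Step 2: Distribute the square root: sqrt(2) + sqrt(3)

Step 2 incorrectly 'distributes' the square root over addition. The square root function does not distribute: sqrt(a + b) ≠ sqrt(a) + sqrt(b). In fact, sqrt(2 + 3) = sqrt(5) ≈ 2.2361, while sqrt(2) + sqrt(3) ≈ 3.1463.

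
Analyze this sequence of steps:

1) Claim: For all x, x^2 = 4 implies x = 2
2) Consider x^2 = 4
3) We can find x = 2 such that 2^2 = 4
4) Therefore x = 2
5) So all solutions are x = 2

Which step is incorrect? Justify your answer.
Step 4: Therefore x = 2

Step 4 incorrectly concludes that x = 2 is the only solution. The proof shows that x = 2 is A solution (existence), but does not show it is the ONLY solution (uniqueness). In fact, x = -2 is also a solution since (-2)^2 = 4. Finding one solution doesn't prove there are no others.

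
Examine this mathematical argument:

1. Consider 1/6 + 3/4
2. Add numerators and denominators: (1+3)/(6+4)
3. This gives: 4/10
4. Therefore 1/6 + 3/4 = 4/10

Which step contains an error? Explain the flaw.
Step 2: Add numerators and denominators: (1+3)/(6+4)

Step 2 incorrectly adds fractions by separately adding numerators and denominators. This is wrong. The correct method requires a common denominator: 1/6 + 3/4 = (1×4 + 3×6)/(6×4) = 22/24 = 11/12. The method used gives 4/10, which is different.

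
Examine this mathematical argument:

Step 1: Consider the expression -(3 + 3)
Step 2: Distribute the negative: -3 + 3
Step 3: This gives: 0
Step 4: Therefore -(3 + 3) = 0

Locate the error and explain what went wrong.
Step 2: Distribute the negative: -3 + 3

Step 2 incorrectly distributes the negative sign. The correct distribution is -(3 + 3) = -3 - 3 = -6. The negative must be applied to both terms, not just the first. The error treats -(3 + 3) as -3 + 3, which equals 0 instead of -6.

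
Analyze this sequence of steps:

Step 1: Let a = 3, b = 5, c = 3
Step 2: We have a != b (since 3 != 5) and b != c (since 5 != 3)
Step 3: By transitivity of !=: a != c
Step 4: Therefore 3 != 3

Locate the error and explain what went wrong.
Step 3: By transitivity of !=: a != c

Step 3 incorrectly applies transitivity to the '!=' relation. Transitivity states: if a R b and b R c, then a R c. However, '!=' is not transitive. Counterexample: 3 != 5 and 5 != 3, but 3 = 3 (both equal 3). Transitivity holds for relations like <, <=, =, but not for !=.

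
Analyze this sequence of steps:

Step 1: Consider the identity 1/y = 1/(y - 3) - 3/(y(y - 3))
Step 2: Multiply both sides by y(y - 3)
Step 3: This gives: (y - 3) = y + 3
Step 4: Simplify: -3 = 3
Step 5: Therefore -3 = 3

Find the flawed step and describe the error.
Step 3: This gives: (y - 3) = y + 3

Step 3 makes a sign error when clearing denominators. Multiplying -3/(y(y - 3)) by y(y - 3) gives -3, not +3. The correct result is (y - 3) = y - 3, which is trivially true, not (y - 3) = y + 3. (Step 1 is a valid identity: 1/(y - 3) - 3/(y(y - 3)) = (y - 3)/(y(y - 3)) = 1/y.)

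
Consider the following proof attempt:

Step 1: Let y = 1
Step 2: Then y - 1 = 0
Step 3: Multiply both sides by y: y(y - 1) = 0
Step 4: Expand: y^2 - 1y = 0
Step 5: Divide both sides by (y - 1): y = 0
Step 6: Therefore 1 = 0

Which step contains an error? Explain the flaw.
Step 5: Divide both sides by (y - 1): y = 0

Step 5 divides both sides by (y - 1). However, since y = 1, we have (y - 1) = 0. Division by zero is undefined, making this step invalid.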